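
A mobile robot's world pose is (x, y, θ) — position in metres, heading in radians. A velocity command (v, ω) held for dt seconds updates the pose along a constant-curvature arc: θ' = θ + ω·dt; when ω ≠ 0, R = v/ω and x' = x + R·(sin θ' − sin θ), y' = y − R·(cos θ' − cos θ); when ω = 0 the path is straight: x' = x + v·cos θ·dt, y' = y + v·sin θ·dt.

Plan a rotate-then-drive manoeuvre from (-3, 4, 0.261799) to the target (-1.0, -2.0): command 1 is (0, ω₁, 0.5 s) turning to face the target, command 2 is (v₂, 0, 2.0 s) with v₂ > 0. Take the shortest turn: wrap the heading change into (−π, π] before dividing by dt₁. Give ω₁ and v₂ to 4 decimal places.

heading to target = atan2(-2−4, -1−-3) = -1.2490
Δθ = wrap(-1.2490 − 0.2618) = -1.5108; ω₁ = Δθ/dt₁ = -3.0217
distance = √((-1−-3)² + (-2−4)²) = 6.3246; v₂ = distance/dt₂ = 3.1623

ω₁ = -3.0217, v₂ = 3.1623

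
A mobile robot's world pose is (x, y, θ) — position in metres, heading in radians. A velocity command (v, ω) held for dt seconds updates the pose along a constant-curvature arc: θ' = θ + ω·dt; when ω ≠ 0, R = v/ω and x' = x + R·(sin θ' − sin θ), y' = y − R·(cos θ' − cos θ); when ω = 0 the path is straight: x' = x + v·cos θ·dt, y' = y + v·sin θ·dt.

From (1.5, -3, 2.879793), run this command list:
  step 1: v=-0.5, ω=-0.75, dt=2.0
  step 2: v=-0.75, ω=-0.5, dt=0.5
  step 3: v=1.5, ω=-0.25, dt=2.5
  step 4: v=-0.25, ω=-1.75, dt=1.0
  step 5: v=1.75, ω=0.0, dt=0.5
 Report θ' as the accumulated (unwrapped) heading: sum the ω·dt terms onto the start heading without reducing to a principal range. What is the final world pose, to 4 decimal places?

(4.4654, -2.1851, -1.2452)

step 1: θ'=1.3798 (R=0.6667) → pose (1.9820, -3.7705, 1.3798)
step 2: θ'=1.1298 (R=1.5000) → pose (1.8658, -4.1260, 1.1298)
step 3: θ'=0.5048 (R=-6.0000) → pose (4.3899, -1.4355, 0.5048)
step 4: θ'=-1.2452 (R=0.1429) → pose (4.1855, -1.3561, -1.2452)
step 5: θ'=-1.2452 (straight) → pose (4.4654, -2.1851, -1.2452)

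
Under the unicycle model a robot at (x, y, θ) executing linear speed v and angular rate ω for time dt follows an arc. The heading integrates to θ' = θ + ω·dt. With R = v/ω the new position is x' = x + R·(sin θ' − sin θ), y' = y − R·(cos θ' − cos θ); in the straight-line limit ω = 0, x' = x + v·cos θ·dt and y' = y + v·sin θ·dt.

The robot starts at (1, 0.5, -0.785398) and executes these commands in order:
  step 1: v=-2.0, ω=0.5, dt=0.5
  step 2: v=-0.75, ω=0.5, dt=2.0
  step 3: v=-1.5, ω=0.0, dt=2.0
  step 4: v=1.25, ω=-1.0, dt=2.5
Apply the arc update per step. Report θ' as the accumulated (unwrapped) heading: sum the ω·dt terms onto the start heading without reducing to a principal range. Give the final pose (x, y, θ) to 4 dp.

step 1: θ'=-0.5354 (R=-4.0000) → pose (0.2123, 1.1118, -0.5354)
step 2: θ'=0.4646 (R=-1.5000) → pose (-1.2251, 1.1627, 0.4646)
step 3: θ'=0.4646 (straight) → pose (-3.9071, -0.1815, 0.4646)
step 4: θ'=-2.0354 (R=-1.2500) → pose (-2.2295, -1.8590, -2.0354)

(-2.2295, -1.8590, -2.0354)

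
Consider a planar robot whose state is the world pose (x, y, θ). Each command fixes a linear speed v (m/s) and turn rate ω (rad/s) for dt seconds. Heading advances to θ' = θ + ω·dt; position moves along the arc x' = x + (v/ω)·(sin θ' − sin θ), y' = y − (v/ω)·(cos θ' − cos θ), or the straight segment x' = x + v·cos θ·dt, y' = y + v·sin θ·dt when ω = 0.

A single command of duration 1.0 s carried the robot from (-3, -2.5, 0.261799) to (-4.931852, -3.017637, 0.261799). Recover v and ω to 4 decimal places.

Δθ = 0.261799 − 0.261799 = 0.000000
ω = Δθ/dt = 0.000000/1.0 = 0.0000
ω = 0 → v = (Δx·cos θ + Δy·sin θ)/dt = -2.0000

v = -2.0000, ω = 0.0000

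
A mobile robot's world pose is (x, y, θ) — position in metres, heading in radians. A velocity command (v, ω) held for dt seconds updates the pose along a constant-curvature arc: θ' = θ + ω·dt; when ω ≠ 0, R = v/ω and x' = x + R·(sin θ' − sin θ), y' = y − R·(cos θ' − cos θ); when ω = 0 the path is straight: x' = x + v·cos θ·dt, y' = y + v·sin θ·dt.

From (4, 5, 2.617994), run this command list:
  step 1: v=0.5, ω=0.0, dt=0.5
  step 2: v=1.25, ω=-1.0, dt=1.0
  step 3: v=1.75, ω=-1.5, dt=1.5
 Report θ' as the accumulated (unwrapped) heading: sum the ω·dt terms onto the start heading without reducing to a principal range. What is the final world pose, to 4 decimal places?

(5.0145, 7.1449, -0.6320)

step 1: θ'=2.6180 (straight) → pose (3.7835, 5.1250, 2.6180)
step 2: θ'=1.6180 (R=-1.2500) → pose (3.1599, 6.1486, 1.6180)
step 3: θ'=-0.6320 (R=-1.1667) → pose (5.0145, 7.1449, -0.6320)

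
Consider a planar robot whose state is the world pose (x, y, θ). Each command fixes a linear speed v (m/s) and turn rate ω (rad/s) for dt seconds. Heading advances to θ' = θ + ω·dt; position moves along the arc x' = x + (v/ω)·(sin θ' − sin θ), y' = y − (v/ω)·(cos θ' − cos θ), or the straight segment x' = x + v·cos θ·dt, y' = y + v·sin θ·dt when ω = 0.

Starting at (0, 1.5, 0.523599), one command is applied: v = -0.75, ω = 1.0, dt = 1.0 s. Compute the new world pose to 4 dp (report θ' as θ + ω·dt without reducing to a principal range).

θ' = 0.5236 + 1.0·1.0 = 1.5236
R = v/ω = -0.75/1.0 = -0.7500
x' = 0 + -0.7500·(sin 1.5236 − sin 0.5236) = -0.3742
y' = 1.5 − -0.7500·(cos 1.5236 − cos 0.5236) = 0.8859

(-0.3742, 0.8859, 1.5236)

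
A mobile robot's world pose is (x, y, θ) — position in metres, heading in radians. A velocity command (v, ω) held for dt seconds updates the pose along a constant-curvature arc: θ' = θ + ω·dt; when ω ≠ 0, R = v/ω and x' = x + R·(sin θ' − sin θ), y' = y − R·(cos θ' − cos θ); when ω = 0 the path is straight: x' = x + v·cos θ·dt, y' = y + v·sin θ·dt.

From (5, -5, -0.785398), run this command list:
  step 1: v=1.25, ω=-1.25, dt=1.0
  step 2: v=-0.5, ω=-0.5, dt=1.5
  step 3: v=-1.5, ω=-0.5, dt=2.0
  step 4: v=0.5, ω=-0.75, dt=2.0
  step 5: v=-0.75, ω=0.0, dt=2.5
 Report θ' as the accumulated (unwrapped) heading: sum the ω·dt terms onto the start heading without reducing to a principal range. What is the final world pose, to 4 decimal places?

step 1: θ'=-2.0354 (R=-1.0000) → pose (5.1869, -6.1552, -2.0354)
step 2: θ'=-2.7854 (R=1.0000) → pose (5.7322, -5.6660, -2.7854)
step 3: θ'=-3.7854 (R=3.0000) → pose (8.5790, -6.0782, -3.7854)
step 4: θ'=-5.2854 (R=-0.6667) → pose (8.4190, -5.1836, -5.2854)
step 5: θ'=-5.2854 (straight) → pose (7.4025, -6.7591, -5.2854)

(7.4025, -6.7591, -5.2854)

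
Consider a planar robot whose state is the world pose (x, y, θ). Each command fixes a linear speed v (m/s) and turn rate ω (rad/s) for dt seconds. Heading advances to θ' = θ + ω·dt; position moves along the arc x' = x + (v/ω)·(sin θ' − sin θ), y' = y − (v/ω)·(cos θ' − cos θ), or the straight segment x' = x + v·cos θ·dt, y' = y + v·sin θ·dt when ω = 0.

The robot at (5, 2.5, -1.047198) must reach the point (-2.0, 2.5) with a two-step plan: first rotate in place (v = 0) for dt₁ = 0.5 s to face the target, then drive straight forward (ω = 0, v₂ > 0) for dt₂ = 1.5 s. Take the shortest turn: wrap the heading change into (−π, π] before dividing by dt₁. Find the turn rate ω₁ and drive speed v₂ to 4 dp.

ω₁ = -4.1888, v₂ = 4.6667

heading to target = atan2(2.5−2.5, -2−5) = 3.1416
Δθ = wrap(3.1416 − -1.0472) = -2.0944; ω₁ = Δθ/dt₁ = -4.1888
distance = √((-2−5)² + (2.5−2.5)²) = 7.0000; v₂ = distance/dt₂ = 4.6667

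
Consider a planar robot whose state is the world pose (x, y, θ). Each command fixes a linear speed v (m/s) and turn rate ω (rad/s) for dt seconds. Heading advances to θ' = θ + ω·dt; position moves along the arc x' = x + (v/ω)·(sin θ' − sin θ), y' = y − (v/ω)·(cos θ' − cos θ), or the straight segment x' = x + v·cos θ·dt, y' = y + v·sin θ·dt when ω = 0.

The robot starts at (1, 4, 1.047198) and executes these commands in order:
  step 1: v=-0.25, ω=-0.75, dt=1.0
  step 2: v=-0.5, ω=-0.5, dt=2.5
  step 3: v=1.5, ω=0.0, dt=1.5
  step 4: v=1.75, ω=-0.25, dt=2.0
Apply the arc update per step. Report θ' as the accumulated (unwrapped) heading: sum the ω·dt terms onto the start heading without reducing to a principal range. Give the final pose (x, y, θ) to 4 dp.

step 1: θ'=0.2972 (R=0.3333) → pose (0.8089, 3.8479, 0.2972)
step 2: θ'=-0.9528 (R=1.0000) → pose (-0.2989, 4.2247, -0.9528)
step 3: θ'=-0.9528 (straight) → pose (1.0047, 2.3909, -0.9528)
step 4: θ'=-1.4528 (R=-7.0000) → pose (2.2507, -0.8409, -1.4528)

(2.2507, -0.8409, -1.4528)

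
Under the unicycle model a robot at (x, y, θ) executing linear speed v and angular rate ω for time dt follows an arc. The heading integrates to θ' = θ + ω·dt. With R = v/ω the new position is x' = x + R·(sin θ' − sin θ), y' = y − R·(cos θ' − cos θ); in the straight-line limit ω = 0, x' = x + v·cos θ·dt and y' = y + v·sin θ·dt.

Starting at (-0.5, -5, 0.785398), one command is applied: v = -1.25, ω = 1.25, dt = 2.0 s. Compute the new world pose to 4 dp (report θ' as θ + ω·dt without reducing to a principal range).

(0.3504, -6.6968, 3.2854)

θ' = 0.7854 + 1.25·2.0 = 3.2854
R = v/ω = -1.25/1.25 = -1.0000
x' = -0.5 + -1.0000·(sin 3.2854 − sin 0.7854) = 0.3504
y' = -5 − -1.0000·(cos 3.2854 − cos 0.7854) = -6.6968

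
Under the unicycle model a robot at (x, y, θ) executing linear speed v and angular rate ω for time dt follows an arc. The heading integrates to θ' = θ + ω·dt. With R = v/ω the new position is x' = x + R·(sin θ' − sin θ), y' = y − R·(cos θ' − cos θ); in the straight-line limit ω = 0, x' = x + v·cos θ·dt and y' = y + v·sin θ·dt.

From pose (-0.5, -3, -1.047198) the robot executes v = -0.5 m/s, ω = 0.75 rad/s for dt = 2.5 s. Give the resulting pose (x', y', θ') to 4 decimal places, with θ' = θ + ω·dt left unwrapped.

(-1.5683, -2.8823, 0.8278)

θ' = -1.0472 + 0.75·2.5 = 0.8278
R = v/ω = -0.5/0.75 = -0.6667
x' = -0.5 + -0.6667·(sin 0.8278 − sin -1.0472) = -1.5683
y' = -3 − -0.6667·(cos 0.8278 − cos -1.0472) = -2.8823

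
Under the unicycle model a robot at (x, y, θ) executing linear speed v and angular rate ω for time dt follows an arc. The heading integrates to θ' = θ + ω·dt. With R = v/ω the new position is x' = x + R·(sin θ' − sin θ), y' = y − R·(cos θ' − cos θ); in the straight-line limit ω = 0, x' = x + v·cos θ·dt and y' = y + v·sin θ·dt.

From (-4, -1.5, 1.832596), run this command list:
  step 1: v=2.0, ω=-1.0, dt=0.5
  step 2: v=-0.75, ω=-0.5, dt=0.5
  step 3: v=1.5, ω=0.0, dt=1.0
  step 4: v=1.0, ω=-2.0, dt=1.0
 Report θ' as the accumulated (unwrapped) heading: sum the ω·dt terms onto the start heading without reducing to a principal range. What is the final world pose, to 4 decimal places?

step 1: θ'=1.3326 (R=-2.0000) → pose (-4.0117, -0.5105, 1.3326)
step 2: θ'=1.0826 (R=1.5000) → pose (-4.1446, -0.8601, 1.0826)
step 3: θ'=1.0826 (straight) → pose (-3.4410, 0.4647, 1.0826)
step 4: θ'=-0.9174 (R=-0.5000) → pose (-2.6024, 0.5341, -0.9174)

(-2.6024, 0.5341, -0.9174)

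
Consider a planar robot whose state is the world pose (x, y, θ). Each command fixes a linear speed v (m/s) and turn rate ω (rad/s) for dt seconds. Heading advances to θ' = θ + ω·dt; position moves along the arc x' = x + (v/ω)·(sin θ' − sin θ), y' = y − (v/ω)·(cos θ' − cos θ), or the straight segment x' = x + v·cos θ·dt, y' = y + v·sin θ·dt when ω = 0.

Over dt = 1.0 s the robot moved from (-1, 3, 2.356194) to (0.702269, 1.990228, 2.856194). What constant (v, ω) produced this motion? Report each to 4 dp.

v = -2.0000, ω = 0.5000

Δθ = 2.856194 − 2.356194 = 0.500000
ω = Δθ/dt = 0.500000/1.0 = 0.5000
R = Δx/(sin θ' − sin θ) = -4.0000
v = R·ω = -4.0000·0.5000 = -2.0000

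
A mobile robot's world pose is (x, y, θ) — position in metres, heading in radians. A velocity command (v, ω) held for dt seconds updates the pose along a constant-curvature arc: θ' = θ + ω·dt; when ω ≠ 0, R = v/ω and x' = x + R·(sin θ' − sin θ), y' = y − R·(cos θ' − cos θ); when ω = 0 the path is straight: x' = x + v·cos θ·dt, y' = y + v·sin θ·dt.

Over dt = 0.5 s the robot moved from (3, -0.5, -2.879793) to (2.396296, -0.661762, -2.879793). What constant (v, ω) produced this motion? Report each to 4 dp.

Δθ = -2.879793 − -2.879793 = 0.000000
ω = Δθ/dt = 0.000000/0.5 = 0.0000
ω = 0 → v = (Δx·cos θ + Δy·sin θ)/dt = 1.2500

v = 1.2500, ω = 0.0000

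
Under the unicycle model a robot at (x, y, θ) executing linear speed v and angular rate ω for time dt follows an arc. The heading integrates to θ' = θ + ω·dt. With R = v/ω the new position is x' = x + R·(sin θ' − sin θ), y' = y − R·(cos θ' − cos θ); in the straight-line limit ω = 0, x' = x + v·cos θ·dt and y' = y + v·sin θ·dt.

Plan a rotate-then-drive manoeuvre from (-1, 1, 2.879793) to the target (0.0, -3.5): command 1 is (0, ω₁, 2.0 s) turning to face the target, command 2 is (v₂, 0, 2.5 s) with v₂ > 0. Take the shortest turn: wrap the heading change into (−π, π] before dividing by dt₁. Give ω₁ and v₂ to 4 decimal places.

ω₁ = 1.0256, v₂ = 1.8439

heading to target = atan2(-3.5−1, 0−-1) = -1.3521
Δθ = wrap(-1.3521 − 2.8798) = 2.0513; ω₁ = Δθ/dt₁ = 1.0256
distance = √((0−-1)² + (-3.5−1)²) = 4.6098; v₂ = distance/dt₂ = 1.8439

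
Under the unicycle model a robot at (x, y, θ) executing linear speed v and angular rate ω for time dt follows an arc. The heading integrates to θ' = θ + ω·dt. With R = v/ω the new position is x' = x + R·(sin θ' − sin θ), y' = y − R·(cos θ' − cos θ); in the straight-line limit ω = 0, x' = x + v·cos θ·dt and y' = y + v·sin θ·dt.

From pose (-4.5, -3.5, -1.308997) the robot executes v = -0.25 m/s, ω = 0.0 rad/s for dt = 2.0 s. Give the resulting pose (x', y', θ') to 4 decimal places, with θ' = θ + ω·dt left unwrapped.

θ' = -1.3090 + 0.0·2.0 = -1.3090
ω = 0 → straight: x' = -4.5 + -0.25·cos(-1.3090)·2.0 = -4.6294
y' = -3.5 + -0.25·sin(-1.3090)·2.0 = -3.0170

(-4.6294, -3.0170, -1.3090)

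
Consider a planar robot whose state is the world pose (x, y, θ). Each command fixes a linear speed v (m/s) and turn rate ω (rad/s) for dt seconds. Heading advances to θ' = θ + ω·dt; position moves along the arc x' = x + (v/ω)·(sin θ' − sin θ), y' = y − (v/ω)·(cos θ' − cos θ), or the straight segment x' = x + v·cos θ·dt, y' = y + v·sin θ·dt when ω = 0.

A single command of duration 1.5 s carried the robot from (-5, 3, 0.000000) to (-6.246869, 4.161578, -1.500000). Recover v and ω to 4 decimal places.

Δθ = -1.500000 − 0.000000 = -1.500000
ω = Δθ/dt = -1.500000/1.5 = -1.0000
R = Δx/(sin θ' − sin θ) = 1.2500
v = R·ω = 1.2500·-1.0000 = -1.2500

v = -1.2500, ω = -1.0000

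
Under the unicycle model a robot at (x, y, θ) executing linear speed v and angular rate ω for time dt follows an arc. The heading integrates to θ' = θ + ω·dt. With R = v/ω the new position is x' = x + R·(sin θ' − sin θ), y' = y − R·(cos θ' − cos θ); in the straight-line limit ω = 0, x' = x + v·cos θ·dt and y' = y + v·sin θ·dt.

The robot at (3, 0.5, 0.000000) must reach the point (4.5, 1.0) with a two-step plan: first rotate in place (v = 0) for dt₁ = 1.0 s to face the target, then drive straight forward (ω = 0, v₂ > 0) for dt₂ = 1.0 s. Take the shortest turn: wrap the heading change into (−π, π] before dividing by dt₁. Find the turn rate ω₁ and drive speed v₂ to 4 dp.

ω₁ = 0.3218, v₂ = 1.5811

heading to target = atan2(1−0.5, 4.5−3) = 0.3218
Δθ = wrap(0.3218 − 0.0000) = 0.3218; ω₁ = Δθ/dt₁ = 0.3218
distance = √((4.5−3)² + (1−0.5)²) = 1.5811; v₂ = distance/dt₂ = 1.5811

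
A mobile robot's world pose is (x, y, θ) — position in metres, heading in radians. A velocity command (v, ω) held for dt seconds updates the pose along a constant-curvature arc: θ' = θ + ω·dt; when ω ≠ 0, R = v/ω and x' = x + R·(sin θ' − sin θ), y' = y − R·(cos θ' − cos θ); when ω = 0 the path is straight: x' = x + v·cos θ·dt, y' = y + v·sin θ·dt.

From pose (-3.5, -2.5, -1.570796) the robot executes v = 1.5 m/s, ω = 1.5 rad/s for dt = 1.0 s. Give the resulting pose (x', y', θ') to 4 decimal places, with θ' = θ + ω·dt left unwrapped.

θ' = -1.5708 + 1.5·1.0 = -0.0708
R = v/ω = 1.5/1.5 = 1.0000
x' = -3.5 + 1.0000·(sin -0.0708 − sin -1.5708) = -2.5707
y' = -2.5 − 1.0000·(cos -0.0708 − cos -1.5708) = -3.4975

(-2.5707, -3.4975, -0.0708)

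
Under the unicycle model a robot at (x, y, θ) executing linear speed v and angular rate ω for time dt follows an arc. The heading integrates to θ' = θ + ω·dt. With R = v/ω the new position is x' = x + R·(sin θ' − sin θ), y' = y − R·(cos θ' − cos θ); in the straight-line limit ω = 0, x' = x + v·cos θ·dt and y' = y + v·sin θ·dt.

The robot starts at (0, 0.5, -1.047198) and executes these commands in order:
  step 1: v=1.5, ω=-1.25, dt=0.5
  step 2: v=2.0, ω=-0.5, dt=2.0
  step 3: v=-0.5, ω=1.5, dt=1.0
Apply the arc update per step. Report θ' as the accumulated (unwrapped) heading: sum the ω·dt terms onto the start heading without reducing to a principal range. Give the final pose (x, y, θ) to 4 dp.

(-1.8590, -2.9573, -1.1722)

step 1: θ'=-1.6722 (R=-1.2000) → pose (0.1546, -0.2215, -1.6722)
step 2: θ'=-2.6722 (R=-4.0000) → pose (-2.0155, -3.3839, -2.6722)
step 3: θ'=-1.1722 (R=-0.3333) → pose (-1.8590, -2.9573, -1.1722)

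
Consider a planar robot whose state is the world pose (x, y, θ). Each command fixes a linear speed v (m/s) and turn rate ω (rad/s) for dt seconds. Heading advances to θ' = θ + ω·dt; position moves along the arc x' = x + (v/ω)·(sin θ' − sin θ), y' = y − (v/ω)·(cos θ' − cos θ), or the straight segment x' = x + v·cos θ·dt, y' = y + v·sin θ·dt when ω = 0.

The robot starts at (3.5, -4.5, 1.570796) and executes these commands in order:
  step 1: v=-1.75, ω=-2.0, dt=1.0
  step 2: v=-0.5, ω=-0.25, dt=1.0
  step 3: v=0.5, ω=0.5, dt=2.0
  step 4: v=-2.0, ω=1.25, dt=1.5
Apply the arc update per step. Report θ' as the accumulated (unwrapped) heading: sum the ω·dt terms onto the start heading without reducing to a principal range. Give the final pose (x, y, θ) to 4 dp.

(1.9873, -7.6586, 2.1958)

step 1: θ'=-0.4292 (R=0.8750) → pose (2.2609, -5.2956, -0.4292)
step 2: θ'=-0.6792 (R=2.0000) → pose (1.8368, -5.0332, -0.6792)
step 3: θ'=0.3208 (R=1.0000) → pose (2.7803, -5.2041, 0.3208)
step 4: θ'=2.1958 (R=-1.6000) → pose (1.9873, -7.6586, 2.1958)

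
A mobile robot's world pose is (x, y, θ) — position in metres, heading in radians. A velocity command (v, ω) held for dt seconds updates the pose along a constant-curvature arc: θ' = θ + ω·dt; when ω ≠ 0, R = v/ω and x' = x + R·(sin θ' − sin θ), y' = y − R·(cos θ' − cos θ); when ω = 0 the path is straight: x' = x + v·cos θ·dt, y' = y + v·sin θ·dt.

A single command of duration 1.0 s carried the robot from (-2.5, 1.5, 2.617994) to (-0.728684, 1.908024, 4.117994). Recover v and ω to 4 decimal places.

v = -2.0000, ω = 1.5000

Δθ = 4.117994 − 2.617994 = 1.500000
ω = Δθ/dt = 1.500000/1.0 = 1.5000
R = Δx/(sin θ' − sin θ) = -1.3333
v = R·ω = -1.3333·1.5000 = -2.0000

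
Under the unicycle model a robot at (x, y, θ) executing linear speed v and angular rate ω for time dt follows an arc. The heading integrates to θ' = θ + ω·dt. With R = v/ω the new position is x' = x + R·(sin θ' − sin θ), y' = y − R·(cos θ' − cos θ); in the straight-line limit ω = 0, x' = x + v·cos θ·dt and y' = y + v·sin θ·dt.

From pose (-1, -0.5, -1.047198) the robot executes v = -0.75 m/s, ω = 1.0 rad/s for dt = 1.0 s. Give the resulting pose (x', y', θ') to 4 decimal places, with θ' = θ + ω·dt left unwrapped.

(-1.6141, -0.1258, -0.0472)

θ' = -1.0472 + 1.0·1.0 = -0.0472
R = v/ω = -0.75/1.0 = -0.7500
x' = -1 + -0.7500·(sin -0.0472 − sin -1.0472) = -1.6141
y' = -0.5 − -0.7500·(cos -0.0472 − cos -1.0472) = -0.1258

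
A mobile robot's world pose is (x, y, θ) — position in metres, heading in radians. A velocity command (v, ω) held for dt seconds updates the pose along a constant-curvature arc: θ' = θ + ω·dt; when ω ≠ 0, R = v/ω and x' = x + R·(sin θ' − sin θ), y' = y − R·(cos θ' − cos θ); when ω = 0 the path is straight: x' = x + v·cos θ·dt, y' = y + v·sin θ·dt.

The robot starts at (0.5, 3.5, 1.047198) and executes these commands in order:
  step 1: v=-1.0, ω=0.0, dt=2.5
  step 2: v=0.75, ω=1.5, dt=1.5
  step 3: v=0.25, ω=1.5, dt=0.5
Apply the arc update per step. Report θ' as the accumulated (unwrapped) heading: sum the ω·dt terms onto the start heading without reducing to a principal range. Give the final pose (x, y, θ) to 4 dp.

(-1.3658, 2.0171, 4.0472)

step 1: θ'=1.0472 (straight) → pose (-0.7500, 1.3349, 1.0472)
step 2: θ'=3.2972 (R=0.5000) → pose (-1.2605, 2.0789, 3.2972)
step 3: θ'=4.0472 (R=0.1667) → pose (-1.3658, 2.0171, 4.0472)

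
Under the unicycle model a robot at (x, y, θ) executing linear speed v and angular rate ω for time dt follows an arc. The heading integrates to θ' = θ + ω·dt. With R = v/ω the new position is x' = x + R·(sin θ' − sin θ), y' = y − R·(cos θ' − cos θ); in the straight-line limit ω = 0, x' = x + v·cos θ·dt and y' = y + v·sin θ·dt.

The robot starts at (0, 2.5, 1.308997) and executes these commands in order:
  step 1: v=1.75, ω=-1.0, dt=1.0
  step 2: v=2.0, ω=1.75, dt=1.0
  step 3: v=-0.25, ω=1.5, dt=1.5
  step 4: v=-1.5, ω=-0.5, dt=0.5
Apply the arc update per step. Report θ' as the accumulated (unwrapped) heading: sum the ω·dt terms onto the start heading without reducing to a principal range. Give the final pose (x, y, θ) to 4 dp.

(2.4976, 5.9977, 4.0590)

step 1: θ'=0.3090 (R=-1.7500) → pose (1.1582, 3.7142, 0.3090)
step 2: θ'=2.0590 (R=1.1429) → pose (1.8200, 5.3390, 2.0590)
step 3: θ'=4.3090 (R=-0.1667) → pose (2.1205, 5.3517, 4.3090)
step 4: θ'=4.0590 (R=3.0000) → pose (2.4976, 5.9977, 4.0590)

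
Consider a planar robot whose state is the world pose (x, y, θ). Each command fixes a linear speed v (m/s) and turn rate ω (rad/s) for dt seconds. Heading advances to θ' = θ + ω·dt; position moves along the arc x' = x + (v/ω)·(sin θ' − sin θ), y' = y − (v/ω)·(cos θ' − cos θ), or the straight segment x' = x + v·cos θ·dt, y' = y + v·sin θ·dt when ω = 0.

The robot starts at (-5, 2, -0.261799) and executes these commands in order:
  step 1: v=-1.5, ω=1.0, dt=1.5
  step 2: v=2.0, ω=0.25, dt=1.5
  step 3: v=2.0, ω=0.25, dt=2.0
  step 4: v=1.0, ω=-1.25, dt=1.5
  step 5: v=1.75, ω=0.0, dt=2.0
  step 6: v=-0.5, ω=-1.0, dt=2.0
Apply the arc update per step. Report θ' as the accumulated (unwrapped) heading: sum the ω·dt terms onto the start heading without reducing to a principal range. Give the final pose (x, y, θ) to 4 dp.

step 1: θ'=1.2382 (R=-1.5000) → pose (-6.8060, 1.0409, 1.2382)
step 2: θ'=1.6132 (R=8.0000) → pose (-6.3748, 3.9920, 1.6132)
step 3: θ'=2.1132 (R=8.0000) → pose (-7.5159, 7.7824, 2.1132)
step 4: θ'=0.2382 (R=-0.8000) → pose (-7.0194, 8.9728, 0.2382)
step 5: θ'=0.2382 (straight) → pose (-3.6183, 9.7986, 0.2382)
step 6: θ'=-1.7618 (R=0.5000) → pose (-4.2271, 10.3794, -1.7618)

(-4.2271, 10.3794, -1.7618)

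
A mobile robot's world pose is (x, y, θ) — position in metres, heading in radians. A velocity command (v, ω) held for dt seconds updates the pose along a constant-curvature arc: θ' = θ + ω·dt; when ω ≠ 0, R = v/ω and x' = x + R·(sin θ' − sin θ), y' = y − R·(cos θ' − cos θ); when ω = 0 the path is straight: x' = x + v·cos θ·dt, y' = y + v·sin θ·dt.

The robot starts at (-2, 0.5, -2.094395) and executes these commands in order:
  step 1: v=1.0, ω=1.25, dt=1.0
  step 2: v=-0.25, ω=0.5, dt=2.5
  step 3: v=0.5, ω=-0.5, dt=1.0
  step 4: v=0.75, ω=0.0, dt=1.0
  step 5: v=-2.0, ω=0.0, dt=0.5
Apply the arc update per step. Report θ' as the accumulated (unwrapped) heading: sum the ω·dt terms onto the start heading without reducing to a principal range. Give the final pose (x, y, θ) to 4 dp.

(-2.2364, -0.2038, -0.0944)

step 1: θ'=-0.8444 (R=0.8000) → pose (-1.9052, -0.4313, -0.8444)
step 2: θ'=0.4056 (R=-0.5000) → pose (-2.4763, -0.3040, 0.4056)
step 3: θ'=-0.0944 (R=-1.0000) → pose (-1.9875, -0.2273, -0.0944)
step 4: θ'=-0.0944 (straight) → pose (-1.2408, -0.2980, -0.0944)
step 5: θ'=-0.0944 (straight) → pose (-2.2364, -0.2038, -0.0944)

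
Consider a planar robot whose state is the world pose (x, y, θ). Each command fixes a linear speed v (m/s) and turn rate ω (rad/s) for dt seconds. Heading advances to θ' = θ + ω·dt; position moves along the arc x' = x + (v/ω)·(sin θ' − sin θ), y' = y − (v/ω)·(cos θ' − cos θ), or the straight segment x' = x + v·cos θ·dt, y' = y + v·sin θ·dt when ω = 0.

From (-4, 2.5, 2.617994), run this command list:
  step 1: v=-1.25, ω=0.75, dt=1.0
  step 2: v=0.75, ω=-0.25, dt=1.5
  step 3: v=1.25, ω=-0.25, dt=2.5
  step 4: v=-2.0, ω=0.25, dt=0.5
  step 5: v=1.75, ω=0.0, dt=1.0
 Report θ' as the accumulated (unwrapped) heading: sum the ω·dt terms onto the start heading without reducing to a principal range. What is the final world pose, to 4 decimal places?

step 1: θ'=3.3680 (R=-1.6667) → pose (-2.7925, 2.3192, 3.3680)
step 2: θ'=2.9930 (R=-3.0000) → pose (-3.9101, 2.2757, 2.9930)
step 3: θ'=2.3680 (R=-5.0000) → pose (-6.6634, 3.6436, 2.3680)
step 4: θ'=2.4930 (R=-8.0000) → pose (-5.9063, 2.9914, 2.4930)
step 5: θ'=2.4930 (straight) → pose (-7.3009, 4.0485, 2.4930)

(-7.3009, 4.0485, 2.4930)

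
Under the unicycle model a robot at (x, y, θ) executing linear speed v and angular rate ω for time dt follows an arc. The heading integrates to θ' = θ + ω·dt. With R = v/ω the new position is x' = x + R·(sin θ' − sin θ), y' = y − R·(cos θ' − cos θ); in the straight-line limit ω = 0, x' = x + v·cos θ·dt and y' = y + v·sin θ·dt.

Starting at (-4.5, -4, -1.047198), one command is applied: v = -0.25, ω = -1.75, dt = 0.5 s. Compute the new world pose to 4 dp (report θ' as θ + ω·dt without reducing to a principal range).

(-4.5104, -3.8794, -1.9222)

θ' = -1.0472 + -1.75·0.5 = -1.9222
R = v/ω = -0.25/-1.75 = 0.1429
x' = -4.5 + 0.1429·(sin -1.9222 − sin -1.0472) = -4.5104
y' = -4 − 0.1429·(cos -1.9222 − cos -1.0472) = -3.8794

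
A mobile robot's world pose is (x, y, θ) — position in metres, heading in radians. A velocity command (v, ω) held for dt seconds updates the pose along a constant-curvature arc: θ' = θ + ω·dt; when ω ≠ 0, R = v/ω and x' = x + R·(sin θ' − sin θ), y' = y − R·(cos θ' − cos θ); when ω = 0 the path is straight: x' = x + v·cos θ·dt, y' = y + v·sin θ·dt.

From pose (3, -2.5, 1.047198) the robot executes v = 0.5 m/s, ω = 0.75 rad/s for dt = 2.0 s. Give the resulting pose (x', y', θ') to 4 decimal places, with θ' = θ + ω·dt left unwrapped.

(2.7960, -1.6143, 2.5472)

θ' = 1.0472 + 0.75·2.0 = 2.5472
R = v/ω = 0.5/0.75 = 0.6667
x' = 3 + 0.6667·(sin 2.5472 − sin 1.0472) = 2.7960
y' = -2.5 − 0.6667·(cos 2.5472 − cos 1.0472) = -1.6143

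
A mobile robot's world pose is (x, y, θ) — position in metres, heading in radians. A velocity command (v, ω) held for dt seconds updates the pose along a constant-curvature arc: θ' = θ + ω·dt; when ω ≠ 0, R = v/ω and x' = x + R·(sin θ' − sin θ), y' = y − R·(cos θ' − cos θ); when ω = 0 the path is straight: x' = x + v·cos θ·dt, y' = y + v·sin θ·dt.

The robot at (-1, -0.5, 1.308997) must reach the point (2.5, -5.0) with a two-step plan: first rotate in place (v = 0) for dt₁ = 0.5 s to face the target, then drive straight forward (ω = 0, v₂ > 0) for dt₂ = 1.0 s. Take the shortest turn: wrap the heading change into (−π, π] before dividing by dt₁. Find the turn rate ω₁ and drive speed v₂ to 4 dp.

heading to target = atan2(-5−-0.5, 2.5−-1) = -0.9098
Δθ = wrap(-0.9098 − 1.3090) = -2.2188; ω₁ = Δθ/dt₁ = -4.4375
distance = √((2.5−-1)² + (-5−-0.5)²) = 5.7009; v₂ = distance/dt₂ = 5.7009

ω₁ = -4.4375, v₂ = 5.7009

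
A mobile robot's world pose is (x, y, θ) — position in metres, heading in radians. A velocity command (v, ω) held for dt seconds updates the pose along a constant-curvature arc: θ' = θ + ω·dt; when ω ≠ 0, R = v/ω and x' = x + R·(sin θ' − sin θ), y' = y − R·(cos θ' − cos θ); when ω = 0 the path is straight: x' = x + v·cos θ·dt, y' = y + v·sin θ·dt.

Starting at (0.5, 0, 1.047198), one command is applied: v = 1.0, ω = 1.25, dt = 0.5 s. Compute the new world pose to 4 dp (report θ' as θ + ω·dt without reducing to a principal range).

θ' = 1.0472 + 1.25·0.5 = 1.6722
R = v/ω = 1.0/1.25 = 0.8000
x' = 0.5 + 0.8000·(sin 1.6722 − sin 1.0472) = 0.6031
y' = 0 − 0.8000·(cos 1.6722 − cos 1.0472) = 0.4810

(0.6031, 0.4810, 1.6722)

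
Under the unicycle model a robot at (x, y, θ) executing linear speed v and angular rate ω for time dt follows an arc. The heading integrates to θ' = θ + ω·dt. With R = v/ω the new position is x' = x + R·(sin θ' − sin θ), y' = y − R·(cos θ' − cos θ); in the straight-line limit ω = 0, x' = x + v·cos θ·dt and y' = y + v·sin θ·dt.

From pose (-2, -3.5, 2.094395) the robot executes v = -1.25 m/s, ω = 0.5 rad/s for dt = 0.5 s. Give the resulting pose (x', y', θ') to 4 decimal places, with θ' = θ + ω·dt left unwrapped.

θ' = 2.0944 + 0.5·0.5 = 2.3444
R = v/ω = -1.25/0.5 = -2.5000
x' = -2 + -2.5000·(sin 2.3444 − sin 2.0944) = -1.6234
y' = -3.5 − -2.5000·(cos 2.3444 − cos 2.0944) = -3.9968

(-1.6234, -3.9968, 2.3444)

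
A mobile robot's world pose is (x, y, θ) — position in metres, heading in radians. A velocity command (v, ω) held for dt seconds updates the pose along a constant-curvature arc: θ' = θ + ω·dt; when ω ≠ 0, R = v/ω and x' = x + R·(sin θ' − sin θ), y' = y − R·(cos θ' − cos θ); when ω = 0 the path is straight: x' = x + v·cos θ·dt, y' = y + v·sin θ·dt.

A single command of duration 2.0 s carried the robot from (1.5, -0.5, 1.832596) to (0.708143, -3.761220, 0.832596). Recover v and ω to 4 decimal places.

Δθ = 0.832596 − 1.832596 = -1.000000
ω = Δθ/dt = -1.000000/2.0 = -0.5000
R = −Δy/(cos θ' − cos θ) = 3.5000
v = R·ω = 3.5000·-0.5000 = -1.7500

v = -1.7500, ω = -0.5000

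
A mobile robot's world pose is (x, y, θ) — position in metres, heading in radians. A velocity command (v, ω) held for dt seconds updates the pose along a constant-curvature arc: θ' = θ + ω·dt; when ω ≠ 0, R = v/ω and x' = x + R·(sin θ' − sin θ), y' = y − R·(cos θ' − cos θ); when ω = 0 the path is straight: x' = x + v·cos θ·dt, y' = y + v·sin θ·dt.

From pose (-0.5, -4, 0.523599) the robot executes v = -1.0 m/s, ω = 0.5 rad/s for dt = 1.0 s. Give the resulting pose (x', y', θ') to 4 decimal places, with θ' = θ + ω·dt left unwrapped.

(-1.2080, -4.6915, 1.0236)

θ' = 0.5236 + 0.5·1.0 = 1.0236
R = v/ω = -1.0/0.5 = -2.0000
x' = -0.5 + -2.0000·(sin 1.0236 − sin 0.5236) = -1.2080
y' = -4 − -2.0000·(cos 1.0236 − cos 0.5236) = -4.6915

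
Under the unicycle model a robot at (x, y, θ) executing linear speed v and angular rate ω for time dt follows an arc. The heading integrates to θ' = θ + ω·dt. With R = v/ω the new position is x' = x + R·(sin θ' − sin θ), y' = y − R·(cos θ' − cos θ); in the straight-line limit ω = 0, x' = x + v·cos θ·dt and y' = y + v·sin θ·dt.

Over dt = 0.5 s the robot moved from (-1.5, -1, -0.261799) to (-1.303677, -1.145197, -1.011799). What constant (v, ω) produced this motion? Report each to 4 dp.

Δθ = -1.011799 − -0.261799 = -0.750000
ω = Δθ/dt = -0.750000/0.5 = -1.5000
R = Δx/(sin θ' − sin θ) = -0.3333
v = R·ω = -0.3333·-1.5000 = 0.5000

v = 0.5000, ω = -1.5000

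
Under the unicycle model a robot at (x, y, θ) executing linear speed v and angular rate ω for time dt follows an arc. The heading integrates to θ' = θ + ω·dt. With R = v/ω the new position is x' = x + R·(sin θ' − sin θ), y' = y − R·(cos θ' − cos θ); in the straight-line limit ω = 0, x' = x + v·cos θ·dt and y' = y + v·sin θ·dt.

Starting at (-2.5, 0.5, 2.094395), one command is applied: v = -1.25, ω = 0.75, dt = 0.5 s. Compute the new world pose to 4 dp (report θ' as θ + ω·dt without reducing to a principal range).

(-2.0945, 0.0292, 2.4694)

θ' = 2.0944 + 0.75·0.5 = 2.4694
R = v/ω = -1.25/0.75 = -1.6667
x' = -2.5 + -1.6667·(sin 2.4694 − sin 2.0944) = -2.0945
y' = 0.5 − -1.6667·(cos 2.4694 − cos 2.0944) = 0.0292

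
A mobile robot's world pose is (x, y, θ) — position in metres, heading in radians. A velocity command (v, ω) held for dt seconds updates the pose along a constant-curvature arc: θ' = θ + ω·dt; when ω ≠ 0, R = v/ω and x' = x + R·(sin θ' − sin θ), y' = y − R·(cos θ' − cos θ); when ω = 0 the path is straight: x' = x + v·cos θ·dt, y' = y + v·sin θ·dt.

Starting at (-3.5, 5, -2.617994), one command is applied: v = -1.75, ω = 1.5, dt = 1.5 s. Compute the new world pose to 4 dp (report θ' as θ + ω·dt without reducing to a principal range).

θ' = -2.6180 + 1.5·1.5 = -0.3680
R = v/ω = -1.75/1.5 = -1.1667
x' = -3.5 + -1.1667·(sin -0.3680 − sin -2.6180) = -3.6636
y' = 5 − -1.1667·(cos -0.3680 − cos -2.6180) = 7.0989

(-3.6636, 7.0989, -0.3680)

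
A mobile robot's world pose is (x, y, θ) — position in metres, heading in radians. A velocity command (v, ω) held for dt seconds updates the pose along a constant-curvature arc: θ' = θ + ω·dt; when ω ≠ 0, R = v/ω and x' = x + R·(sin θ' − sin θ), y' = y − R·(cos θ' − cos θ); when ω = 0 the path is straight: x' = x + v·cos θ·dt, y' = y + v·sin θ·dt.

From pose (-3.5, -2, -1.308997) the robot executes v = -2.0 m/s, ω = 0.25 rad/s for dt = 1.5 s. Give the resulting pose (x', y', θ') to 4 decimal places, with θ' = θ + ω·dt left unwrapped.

θ' = -1.3090 + 0.25·1.5 = -0.9340
R = v/ω = -2.0/0.25 = -8.0000
x' = -3.5 + -8.0000·(sin -0.9340 − sin -1.3090) = -4.7954
y' = -2 − -8.0000·(cos -0.9340 − cos -1.3090) = 0.6864

(-4.7954, 0.6864, -0.9340)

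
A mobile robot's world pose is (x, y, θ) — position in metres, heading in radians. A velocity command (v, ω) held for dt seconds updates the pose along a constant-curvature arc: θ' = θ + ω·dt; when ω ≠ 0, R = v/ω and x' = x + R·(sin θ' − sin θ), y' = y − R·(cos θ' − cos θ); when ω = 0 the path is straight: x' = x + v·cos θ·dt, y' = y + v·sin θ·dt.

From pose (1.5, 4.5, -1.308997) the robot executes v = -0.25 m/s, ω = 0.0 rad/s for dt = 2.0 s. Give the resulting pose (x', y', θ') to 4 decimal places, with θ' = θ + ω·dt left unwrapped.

θ' = -1.3090 + 0.0·2.0 = -1.3090
ω = 0 → straight: x' = 1.5 + -0.25·cos(-1.3090)·2.0 = 1.3706
y' = 4.5 + -0.25·sin(-1.3090)·2.0 = 4.9830

(1.3706, 4.9830, -1.3090)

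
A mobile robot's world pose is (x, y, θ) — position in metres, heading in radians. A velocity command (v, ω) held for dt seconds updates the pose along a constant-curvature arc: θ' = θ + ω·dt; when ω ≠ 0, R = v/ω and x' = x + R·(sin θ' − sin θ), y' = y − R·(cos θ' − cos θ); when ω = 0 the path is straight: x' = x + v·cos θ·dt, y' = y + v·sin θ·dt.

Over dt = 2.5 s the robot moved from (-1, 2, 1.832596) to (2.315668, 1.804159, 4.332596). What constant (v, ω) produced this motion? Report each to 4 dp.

Δθ = 4.332596 − 1.832596 = 2.500000
ω = Δθ/dt = 2.500000/2.5 = 1.0000
R = Δx/(sin θ' − sin θ) = -1.7500
v = R·ω = -1.7500·1.0000 = -1.7500

v = -1.7500, ω = 1.0000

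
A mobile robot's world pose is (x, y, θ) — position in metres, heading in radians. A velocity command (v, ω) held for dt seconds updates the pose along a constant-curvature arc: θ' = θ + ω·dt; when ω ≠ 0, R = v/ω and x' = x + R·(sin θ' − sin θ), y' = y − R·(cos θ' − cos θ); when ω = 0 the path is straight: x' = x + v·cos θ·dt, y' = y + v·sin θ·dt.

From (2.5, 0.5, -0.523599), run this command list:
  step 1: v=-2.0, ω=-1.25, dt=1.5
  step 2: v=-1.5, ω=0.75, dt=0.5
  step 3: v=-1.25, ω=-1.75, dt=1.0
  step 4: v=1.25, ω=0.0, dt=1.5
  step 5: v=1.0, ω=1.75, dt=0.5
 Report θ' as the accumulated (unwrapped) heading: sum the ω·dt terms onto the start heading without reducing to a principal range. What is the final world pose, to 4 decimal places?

step 1: θ'=-2.3986 (R=1.6000) → pose (2.2176, 3.0640, -2.3986)
step 2: θ'=-2.0236 (R=-2.0000) → pose (2.6631, 3.6619, -2.0236)
step 3: θ'=-3.7736 (R=0.7143) → pose (3.7273, 3.9257, -3.7736)
step 4: θ'=-3.7736 (straight) → pose (2.2145, 5.0334, -3.7736)
step 5: θ'=-2.8986 (R=0.5714) → pose (1.7394, 5.1270, -2.8986)

(1.7394, 5.1270, -2.8986)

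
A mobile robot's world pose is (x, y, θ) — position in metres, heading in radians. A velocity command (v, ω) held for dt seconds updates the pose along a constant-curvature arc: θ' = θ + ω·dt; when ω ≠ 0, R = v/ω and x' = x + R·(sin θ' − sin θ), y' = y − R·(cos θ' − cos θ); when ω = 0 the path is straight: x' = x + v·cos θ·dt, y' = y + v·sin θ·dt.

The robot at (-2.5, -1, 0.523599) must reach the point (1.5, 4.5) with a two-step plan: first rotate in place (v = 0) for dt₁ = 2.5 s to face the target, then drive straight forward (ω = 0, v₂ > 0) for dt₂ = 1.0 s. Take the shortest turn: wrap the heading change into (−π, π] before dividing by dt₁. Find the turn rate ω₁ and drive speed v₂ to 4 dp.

heading to target = atan2(4.5−-1, 1.5−-2.5) = 0.9420
Δθ = wrap(0.9420 − 0.5236) = 0.4184; ω₁ = Δθ/dt₁ = 0.1674
distance = √((1.5−-2.5)² + (4.5−-1)²) = 6.8007; v₂ = distance/dt₂ = 6.8007

ω₁ = 0.1674, v₂ = 6.8007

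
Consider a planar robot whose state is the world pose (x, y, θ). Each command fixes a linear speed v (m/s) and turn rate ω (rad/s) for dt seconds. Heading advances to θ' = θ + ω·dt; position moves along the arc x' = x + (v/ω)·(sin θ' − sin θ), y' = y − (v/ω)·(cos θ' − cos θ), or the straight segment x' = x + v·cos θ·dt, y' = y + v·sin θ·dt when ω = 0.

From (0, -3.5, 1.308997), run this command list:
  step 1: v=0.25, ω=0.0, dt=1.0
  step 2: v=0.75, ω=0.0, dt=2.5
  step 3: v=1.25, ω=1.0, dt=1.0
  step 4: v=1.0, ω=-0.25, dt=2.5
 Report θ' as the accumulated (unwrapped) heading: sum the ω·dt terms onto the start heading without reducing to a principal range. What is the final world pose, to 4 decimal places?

(-0.7485, 1.9573, 1.6840)

step 1: θ'=1.3090 (straight) → pose (0.0647, -3.2585, 1.3090)
step 2: θ'=1.3090 (straight) → pose (0.5500, -1.4474, 1.3090)
step 3: θ'=2.3090 (R=1.2500) → pose (0.2672, -0.2827, 2.3090)
step 4: θ'=1.6840 (R=-4.0000) → pose (-0.7485, 1.9573, 1.6840)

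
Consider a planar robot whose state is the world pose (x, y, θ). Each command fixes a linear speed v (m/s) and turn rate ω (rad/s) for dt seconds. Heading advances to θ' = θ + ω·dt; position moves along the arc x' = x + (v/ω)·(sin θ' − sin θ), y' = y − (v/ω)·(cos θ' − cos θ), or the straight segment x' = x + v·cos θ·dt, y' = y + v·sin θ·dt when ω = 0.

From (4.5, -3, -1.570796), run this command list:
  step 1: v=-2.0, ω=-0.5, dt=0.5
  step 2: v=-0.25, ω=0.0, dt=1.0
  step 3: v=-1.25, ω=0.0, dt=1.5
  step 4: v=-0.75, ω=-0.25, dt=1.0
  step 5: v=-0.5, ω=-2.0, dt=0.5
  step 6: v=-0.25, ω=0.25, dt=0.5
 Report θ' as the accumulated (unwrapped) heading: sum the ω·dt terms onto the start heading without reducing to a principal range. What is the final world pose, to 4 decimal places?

(5.7496, 0.8907, -2.9458)

step 1: θ'=-1.8208 (R=4.0000) → pose (4.6243, -2.0104, -1.8208)
step 2: θ'=-1.8208 (straight) → pose (4.6862, -1.7682, -1.8208)
step 3: θ'=-1.8208 (straight) → pose (5.1501, 0.0486, -1.8208)
step 4: θ'=-2.0708 (R=3.0000) → pose (5.4241, 0.7446, -2.0708)
step 5: θ'=-3.0708 (R=0.2500) → pose (5.6258, 0.8741, -3.0708)
step 6: θ'=-2.9458 (R=-1.0000) → pose (5.7496, 0.8907, -2.9458)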